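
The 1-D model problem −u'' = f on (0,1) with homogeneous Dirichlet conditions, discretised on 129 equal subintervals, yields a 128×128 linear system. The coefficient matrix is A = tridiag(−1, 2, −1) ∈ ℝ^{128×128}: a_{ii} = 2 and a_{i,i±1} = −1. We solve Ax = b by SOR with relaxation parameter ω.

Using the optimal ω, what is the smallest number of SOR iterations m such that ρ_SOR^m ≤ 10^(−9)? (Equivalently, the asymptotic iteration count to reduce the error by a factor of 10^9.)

m = 426

ρ_J = max_k |cos(kπ/129)| = cos(π/129) = 0.9997035
1 − cos²(π/129) = sin²(π/129) ⇒ √(1−ρ_J²) = sin(π/129) = 0.0243510.
So ω* = 2/1.0243510 = 1.9524558 (Young).
[ρ_SOR] ω* − 1 = 0.9524558.
9·ln10 = 20.7233; −ln(0.9524558) = 0.0487116; m = ⌈20.7233/0.0487116⌉ = ⌈425.428⌉ = 426.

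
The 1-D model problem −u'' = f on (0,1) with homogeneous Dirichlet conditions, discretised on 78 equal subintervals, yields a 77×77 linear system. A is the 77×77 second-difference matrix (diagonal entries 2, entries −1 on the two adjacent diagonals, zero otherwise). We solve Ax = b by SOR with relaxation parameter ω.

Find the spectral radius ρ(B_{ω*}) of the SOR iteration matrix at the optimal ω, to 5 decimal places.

ρ_SOR = 0.92259

[ρ_J] n=77: ρ(B_J) = cos(π/(n+1)) = cos(π/78) = 0.99919.
1 − cos²(π/78) = sin²(π/78) ⇒ √(1−ρ_J²) = sin(π/78) = 0.040266.
ω* = 2/(1+0.040266) = 1.92259
[ρ_SOR] ω* − 1 = 0.92259.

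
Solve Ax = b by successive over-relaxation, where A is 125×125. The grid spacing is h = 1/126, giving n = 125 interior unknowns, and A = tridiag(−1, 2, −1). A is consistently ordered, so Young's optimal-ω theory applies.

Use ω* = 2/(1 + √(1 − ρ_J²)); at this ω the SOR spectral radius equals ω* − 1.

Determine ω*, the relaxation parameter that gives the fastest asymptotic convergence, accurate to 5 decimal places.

½·tridiag(1,0,1) at n=125: λ_k = cos(kπ/126); max |λ| at k=1 ⇒ ρ_J = cos(π/126) ≈ 0.99969.
root = sin(π/126) = 0.024931  (since 1−cos² = sin²).
ω* = 2/(1 + 0.024931) = 2/1.024931 = 1.95135.
and ρ(B_{ω*}) = 1.95135 − 1 = 0.95135.

ω* = 1.95135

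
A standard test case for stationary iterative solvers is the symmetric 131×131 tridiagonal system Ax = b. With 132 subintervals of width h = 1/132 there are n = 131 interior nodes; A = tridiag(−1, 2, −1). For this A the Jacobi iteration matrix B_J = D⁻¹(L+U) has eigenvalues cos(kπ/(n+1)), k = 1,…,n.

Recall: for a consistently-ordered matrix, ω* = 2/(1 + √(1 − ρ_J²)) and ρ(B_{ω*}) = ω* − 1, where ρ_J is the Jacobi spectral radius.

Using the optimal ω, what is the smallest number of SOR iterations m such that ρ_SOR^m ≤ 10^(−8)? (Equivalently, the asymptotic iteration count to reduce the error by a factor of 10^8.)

n=131: λ(B_J) = 1 − λ(A)/2 = cos(kπ/132); k=1 gives ρ_J = 0.9997168.
√(1−ρ_J²) simplifies to sin(π/132) = 0.0237977.
Young: ω* = 2/(1+√(1−ρ_J²)) = 2/(1+0.0237977) = 2/1.0237977 = 1.9535109.
ρ_SOR = ω* − 1 = 1.9535109 − 1 = 0.9535109.
Need (0.9535109)^m ≤ 10^(−8): m ≥ 8·ln10/|ln 0.9535109| = 18.4207/0.0476044 = 386.954 ⇒ m = 387.

m = 387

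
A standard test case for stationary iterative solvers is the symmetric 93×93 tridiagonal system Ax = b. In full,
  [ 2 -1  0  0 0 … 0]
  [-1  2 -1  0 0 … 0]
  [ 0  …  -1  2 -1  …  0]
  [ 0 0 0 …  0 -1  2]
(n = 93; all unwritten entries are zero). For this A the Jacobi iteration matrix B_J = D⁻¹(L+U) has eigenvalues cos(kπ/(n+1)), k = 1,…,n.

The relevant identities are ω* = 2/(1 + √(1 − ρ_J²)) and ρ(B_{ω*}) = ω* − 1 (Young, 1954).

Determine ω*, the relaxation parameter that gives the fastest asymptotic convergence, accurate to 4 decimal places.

ω* = 1.9353

[ρ_J] n=93: ρ(B_J) = cos(π/(n+1)) = cos(π/94) = 0.9994.
√(1−ρ_J²) simplifies to sin(π/94) = 0.03341.
[ω*] 2 ÷ (1 + 0.03341) = 2 ÷ 1.03341 = 1.9353.
and ρ(B_{ω*}) = 1.9353 − 1 = 0.9353.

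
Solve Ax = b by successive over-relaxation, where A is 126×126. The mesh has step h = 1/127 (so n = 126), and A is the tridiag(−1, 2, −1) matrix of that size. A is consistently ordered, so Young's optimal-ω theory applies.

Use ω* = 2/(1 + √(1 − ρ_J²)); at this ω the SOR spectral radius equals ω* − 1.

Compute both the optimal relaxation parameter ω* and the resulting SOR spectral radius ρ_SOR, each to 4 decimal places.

spectrum of D⁻¹(L+U) = {cos(kπ/127) : 1≤k≤126}; ρ_J = cos(π/127) = 0.9997.
√(1 − cos²(π/127)) = sin(π/127) ≈ 0.02473.
[ω*] 2 ÷ (1 + 0.02473) = 2 ÷ 1.02473 = 1.9517.
Hence ρ(B_{ω*}) = 1.9517 − 1 = 0.9517.

ω* = 1.9517, ρ_SOR = 0.9517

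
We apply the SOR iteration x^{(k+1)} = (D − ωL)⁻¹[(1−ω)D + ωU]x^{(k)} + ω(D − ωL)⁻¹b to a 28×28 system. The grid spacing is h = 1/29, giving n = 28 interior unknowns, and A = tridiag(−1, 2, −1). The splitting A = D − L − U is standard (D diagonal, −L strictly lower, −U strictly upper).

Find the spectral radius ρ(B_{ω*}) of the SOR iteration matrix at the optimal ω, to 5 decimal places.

ρ_SOR = 0.80486

With n=28, ρ(Jacobi) = cos(π/29) = 0.99414.
root = sin(π/29) = 0.108119  (since 1−cos² = sin²).
So ω* = 2/1.108119 = 1.80486 (Young).
Hence ρ(B_{ω*}) = 1.80486 − 1 = 0.80486.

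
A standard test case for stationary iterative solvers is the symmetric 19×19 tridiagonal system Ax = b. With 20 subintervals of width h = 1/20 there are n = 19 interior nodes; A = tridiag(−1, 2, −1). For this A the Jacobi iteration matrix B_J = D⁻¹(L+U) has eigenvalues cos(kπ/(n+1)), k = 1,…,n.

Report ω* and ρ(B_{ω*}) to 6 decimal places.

½·tridiag(1,0,1) at n=19: λ_k = cos(kπ/20); max |λ| at k=1 ⇒ ρ_J = cos(π/20) ≈ 0.987688.
√(1 − cos²(π/20)) = sin(π/20) ≈ 0.1564345.
ω* = 2/(1+0.1564345) = 1.729454
and ρ(B_{ω*}) = 1.729454 − 1 = 0.729454.

ω* = 1.729454, ρ_SOR = 0.729454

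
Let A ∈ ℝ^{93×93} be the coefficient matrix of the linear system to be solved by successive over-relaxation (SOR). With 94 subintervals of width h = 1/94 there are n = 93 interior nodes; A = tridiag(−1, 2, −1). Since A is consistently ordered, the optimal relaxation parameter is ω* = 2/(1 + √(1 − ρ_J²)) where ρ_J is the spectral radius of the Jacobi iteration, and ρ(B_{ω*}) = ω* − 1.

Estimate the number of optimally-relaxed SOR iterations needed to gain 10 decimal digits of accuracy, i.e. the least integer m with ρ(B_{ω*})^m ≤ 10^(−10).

B_J for the 93×93 system has eigenvalues cos(kπ/94); ρ_J = cos(π/94) = 0.9994416.
√(1−ρ_J²) simplifies to sin(π/94) = 0.0334150.
ω* = 2/(1 + 0.0334150) = 2/1.0334150 = 1.9353309.
[ρ_SOR] ω* − 1 = 0.9353309.
10·ln10 = 23.0259; −ln(0.9353309) = 0.0668549; m = ⌈23.0259/0.0668549⌉ = ⌈344.416⌉ = 345.

m = 345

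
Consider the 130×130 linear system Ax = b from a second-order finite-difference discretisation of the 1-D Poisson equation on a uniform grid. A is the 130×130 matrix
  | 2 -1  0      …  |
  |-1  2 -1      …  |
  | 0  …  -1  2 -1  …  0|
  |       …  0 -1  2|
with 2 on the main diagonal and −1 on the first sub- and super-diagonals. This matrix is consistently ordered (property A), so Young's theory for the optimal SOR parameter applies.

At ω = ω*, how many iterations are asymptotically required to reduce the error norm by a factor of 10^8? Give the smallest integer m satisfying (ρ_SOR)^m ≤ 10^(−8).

m = 385

spectrum of D⁻¹(L+U) = {cos(kπ/131) : 1≤k≤130}; ρ_J = cos(π/131) = 0.9997125.
root = sin(π/131) = 0.0239793  (since 1−cos² = sin²).
Young: ω* = 2/(1+√(1−ρ_J²)) = 2/(1+0.0239793) = 2/1.0239793 = 1.9531645.
ρ_SOR = ω* − 1 = 1.9531645 − 1 = 0.9531645.
ρ_SOR^m ≤ 10^(−8) ⇔ m ≥ 8·ln10/(−ln 0.9531645) = 18.4207/0.0479678 = 384.022; m = ⌈384.022⌉ = 385.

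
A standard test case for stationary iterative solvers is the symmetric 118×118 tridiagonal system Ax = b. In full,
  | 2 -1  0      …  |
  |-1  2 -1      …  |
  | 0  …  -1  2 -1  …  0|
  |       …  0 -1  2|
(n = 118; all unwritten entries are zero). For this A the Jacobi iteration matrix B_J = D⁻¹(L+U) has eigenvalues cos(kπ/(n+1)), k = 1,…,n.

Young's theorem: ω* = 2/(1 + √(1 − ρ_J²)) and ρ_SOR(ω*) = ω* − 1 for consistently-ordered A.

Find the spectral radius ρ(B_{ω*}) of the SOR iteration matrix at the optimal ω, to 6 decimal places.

With n=118, ρ(Jacobi) = cos(π/119) = 0.999652.
√(1−ρ_J²) simplifies to sin(π/119) = 0.0263969.
So ω* = 2/1.0263969 = 1.948564 (Young).
ρ(B_{ω*}) = ω*−1 = 0.948564

ρ_SOR = 0.948564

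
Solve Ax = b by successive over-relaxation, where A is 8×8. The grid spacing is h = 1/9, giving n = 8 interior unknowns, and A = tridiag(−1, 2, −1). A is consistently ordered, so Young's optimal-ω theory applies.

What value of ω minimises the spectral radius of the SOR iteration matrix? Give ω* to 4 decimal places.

ω* = 1.4903

ρ_J = max_k |cos(kπ/9)| = cos(π/9) = 0.9397
√(1−ρ_J²) = |sin(π/9)| = 0.34202
So ω* = 2/1.34202 = 1.4903 (Young).
ρ_SOR = ω* − 1 = 1.4903 − 1 = 0.4903.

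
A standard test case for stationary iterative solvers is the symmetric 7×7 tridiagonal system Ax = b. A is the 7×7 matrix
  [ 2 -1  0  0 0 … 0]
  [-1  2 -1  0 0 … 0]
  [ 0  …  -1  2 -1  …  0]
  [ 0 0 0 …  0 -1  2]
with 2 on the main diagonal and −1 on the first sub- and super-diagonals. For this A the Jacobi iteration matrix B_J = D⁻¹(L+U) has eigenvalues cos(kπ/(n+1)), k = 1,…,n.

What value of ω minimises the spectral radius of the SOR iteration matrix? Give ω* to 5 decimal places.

ω* = 1.44646

B_J for the 7×7 system has eigenvalues cos(kπ/8); ρ_J = cos(π/8) = 0.92388.
√(1−ρ_J²) simplifies to sin(π/8) = 0.382683.
Then 2/(1+√(1−ρ_J²)) = 2/(1+0.382683); ω* = 2/1.382683 = 1.44646.
[ρ_SOR] ω* − 1 = 0.44646.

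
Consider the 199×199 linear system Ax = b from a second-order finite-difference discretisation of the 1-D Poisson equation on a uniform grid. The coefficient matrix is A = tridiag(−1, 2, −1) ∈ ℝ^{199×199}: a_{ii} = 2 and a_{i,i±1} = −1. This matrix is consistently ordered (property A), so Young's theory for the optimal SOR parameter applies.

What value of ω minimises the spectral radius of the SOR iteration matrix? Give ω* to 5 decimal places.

B_J for the 199×199 system has eigenvalues cos(kπ/200); ρ_J = cos(π/200) = 0.99988.
1 − cos²(π/200) = sin²(π/200) ⇒ √(1−ρ_J²) = sin(π/200) = 0.015707.
So ω* = 2/1.015707 = 1.96907 (Young).
Hence ρ(B_{ω*}) = 1.96907 − 1 = 0.96907.

ω* = 1.96907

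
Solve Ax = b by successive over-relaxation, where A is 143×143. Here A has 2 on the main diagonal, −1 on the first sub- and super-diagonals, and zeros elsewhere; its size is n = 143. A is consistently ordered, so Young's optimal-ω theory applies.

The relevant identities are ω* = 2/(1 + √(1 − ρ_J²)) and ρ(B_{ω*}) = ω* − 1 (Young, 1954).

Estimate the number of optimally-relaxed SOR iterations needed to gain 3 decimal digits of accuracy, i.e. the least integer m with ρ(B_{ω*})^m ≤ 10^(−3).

½·tridiag(1,0,1) at n=143: λ_k = cos(kπ/144); max |λ| at k=1 ⇒ ρ_J = cos(π/144) ≈ 0.9997620.
√(1−ρ_J²) = |sin(π/144)| = 0.0218149
ω* = 2/(1+0.0218149) = 1.9573017
ρ_SOR = ω* − 1 = 1.9573017 − 1 = 0.9573017.
Need (0.9573017)^m ≤ 10^(−3): m ≥ 3·ln10/|ln 0.9573017| = 6.90776/0.0436367 = 158.302 ⇒ m = 159.

m = 159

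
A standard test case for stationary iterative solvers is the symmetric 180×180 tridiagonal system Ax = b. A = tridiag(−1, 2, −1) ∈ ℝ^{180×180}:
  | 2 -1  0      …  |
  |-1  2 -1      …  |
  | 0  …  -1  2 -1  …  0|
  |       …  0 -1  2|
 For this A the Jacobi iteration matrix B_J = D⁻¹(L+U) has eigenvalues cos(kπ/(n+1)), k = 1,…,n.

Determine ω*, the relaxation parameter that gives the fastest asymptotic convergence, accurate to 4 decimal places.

B_J for the 180×180 system has eigenvalues cos(kπ/181); ρ_J = cos(π/181) = 0.9998.
√(1−ρ_J²) simplifies to sin(π/181) = 0.01736.
Young: ω* = 2/(1+√(1−ρ_J²)) = 2/(1+0.01736) = 2/1.01736 = 1.9659.
At ω = 1.9659 every |λ(B_ω)| = ω−1, so ρ_SOR = 0.9659.

ω* = 1.9659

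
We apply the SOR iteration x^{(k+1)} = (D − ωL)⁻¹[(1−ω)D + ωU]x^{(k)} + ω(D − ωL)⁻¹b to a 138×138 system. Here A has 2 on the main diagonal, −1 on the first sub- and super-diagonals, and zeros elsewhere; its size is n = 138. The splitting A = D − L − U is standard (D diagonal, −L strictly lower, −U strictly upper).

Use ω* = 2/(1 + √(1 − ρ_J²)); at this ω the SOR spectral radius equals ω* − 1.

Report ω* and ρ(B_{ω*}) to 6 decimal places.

ω* = 1.955800, ρ_SOR = 0.955800

With n=138, ρ(Jacobi) = cos(π/139) = 0.999745.
√(1 − cos²(π/139)) = sin(π/139) ≈ 0.0225995.
ω* = 2 / (1 + 0.0225995) = 2 / 1.0225995 ≈ 1.955800.
ρ_SOR = ω* − 1 = 1.955800 − 1 = 0.955800.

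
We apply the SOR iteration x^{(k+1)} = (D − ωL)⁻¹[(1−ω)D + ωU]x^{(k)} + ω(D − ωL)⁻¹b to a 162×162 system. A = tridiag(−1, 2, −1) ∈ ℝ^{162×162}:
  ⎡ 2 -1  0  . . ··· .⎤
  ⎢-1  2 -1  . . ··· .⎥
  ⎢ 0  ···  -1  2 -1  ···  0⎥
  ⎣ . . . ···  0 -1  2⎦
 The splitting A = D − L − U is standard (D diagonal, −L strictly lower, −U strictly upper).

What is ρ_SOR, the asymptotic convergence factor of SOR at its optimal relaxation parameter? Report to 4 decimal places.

ρ_SOR = 0.9622

spectrum of D⁻¹(L+U) = {cos(kπ/163) : 1≤k≤162}; ρ_J = cos(π/163) = 0.9998.
√(1 − cos²(π/163)) = sin(π/163) ≈ 0.01927.
ω* = 2 / (1 + 0.01927) = 2 / 1.01927 ≈ 1.9622.
and ρ(B_{ω*}) = 1.9622 − 1 = 0.9622.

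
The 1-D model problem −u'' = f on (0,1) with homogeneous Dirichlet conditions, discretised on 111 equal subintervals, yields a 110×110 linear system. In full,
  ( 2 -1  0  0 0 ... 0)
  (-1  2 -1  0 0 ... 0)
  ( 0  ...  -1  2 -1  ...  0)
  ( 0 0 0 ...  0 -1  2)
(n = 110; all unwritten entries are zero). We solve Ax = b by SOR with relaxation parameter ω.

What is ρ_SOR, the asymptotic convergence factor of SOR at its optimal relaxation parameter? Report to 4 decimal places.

ρ_SOR = 0.9450

B_J for the 110×110 system has eigenvalues cos(kπ/111); ρ_J = cos(π/111) = 0.9996.
√(1−ρ_J²) = |sin(π/111)| = 0.02830
[ω*] 2 ÷ (1 + 0.02830) = 2 ÷ 1.02830 = 1.9450.
ρ_SOR = ω* − 1 ≈ 0.9450.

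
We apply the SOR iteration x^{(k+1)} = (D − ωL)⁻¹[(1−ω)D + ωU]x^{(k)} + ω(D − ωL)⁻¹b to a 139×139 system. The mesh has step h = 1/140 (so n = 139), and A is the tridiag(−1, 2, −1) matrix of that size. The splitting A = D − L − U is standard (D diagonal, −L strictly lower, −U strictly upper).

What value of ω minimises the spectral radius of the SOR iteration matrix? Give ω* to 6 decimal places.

n=139: λ(B_J) = 1 − λ(A)/2 = cos(kπ/140); k=1 gives ρ_J = 0.999748.
√(1 − cos²(π/140)) = sin(π/140) ≈ 0.0224381.
So ω* = 2/1.0224381 = 1.956109 (Young).
Hence ρ(B_{ω*}) = 1.956109 − 1 = 0.956109.

ω* = 1.956109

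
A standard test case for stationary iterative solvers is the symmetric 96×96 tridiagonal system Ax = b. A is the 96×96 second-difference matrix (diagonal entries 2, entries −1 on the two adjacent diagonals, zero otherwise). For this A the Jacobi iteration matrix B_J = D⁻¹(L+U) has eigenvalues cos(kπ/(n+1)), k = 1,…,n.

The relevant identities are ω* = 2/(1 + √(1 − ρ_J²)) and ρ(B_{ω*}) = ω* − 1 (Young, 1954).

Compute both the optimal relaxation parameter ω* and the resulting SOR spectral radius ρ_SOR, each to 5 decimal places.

ω* = 1.93727, ρ_SOR = 0.93727

B_J for the 96×96 system has eigenvalues cos(kπ/97); ρ_J = cos(π/97) = 0.99948.
√(1−ρ_J²) simplifies to sin(π/97) = 0.032382.
Young: ω* = 2/(1+√(1−ρ_J²)) = 2/(1+0.032382) = 2/1.032382 = 1.93727.
and ρ(B_{ω*}) = 1.93727 − 1 = 0.93727.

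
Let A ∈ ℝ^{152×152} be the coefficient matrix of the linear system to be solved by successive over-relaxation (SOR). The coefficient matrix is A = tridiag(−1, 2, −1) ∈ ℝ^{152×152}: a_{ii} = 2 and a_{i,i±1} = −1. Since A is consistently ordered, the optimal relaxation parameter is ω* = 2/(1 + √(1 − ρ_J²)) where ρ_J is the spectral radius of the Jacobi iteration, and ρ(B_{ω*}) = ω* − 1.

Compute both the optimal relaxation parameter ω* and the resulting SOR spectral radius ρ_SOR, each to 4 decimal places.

ω* = 1.9598, ρ_SOR = 0.9598

B_J for the 152×152 system has eigenvalues cos(kπ/153); ρ_J = cos(π/153) = 0.9998.
1 − cos²(π/153) = sin²(π/153) ⇒ √(1−ρ_J²) = sin(π/153) = 0.02053.
[ω*] 2 ÷ (1 + 0.02053) = 2 ÷ 1.02053 = 1.9598.
At ω = 1.9598 every |λ(B_ω)| = ω−1, so ρ_SOR = 0.9598.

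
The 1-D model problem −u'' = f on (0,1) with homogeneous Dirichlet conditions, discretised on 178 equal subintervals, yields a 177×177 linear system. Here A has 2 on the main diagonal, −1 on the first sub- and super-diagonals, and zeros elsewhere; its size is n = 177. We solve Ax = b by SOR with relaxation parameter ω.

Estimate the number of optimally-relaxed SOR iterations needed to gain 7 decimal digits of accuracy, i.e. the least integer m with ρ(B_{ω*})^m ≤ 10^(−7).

B_J for the 177×177 system has eigenvalues cos(kπ/178); ρ_J = cos(π/178) = 0.9998443.
1 − cos²(π/178) = sin²(π/178) ⇒ √(1−ρ_J²) = sin(π/178) = 0.0176485.
ω* = 2/(1 + 0.0176485) = 2/1.0176485 = 1.9653151.
Hence ρ(B_{ω*}) = 1.9653151 − 1 = 0.9653151.
For 7 digits: m = 7·ln10 / (−ln 0.9653151) = 16.1181/0.0353007 = 456.594; round up → m = 457.

m = 457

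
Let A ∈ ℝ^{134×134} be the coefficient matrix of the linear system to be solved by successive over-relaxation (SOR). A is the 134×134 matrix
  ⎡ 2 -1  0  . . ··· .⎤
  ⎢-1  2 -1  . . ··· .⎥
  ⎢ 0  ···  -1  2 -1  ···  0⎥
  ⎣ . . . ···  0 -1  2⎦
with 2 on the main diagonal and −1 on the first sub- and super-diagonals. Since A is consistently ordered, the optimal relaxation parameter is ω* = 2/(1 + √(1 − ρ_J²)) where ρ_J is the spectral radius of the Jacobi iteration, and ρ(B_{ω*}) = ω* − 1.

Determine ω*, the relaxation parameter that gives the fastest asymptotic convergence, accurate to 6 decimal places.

B_J for the 134×134 system has eigenvalues cos(kπ/135); ρ_J = cos(π/135) = 0.999729.
1 − cos²(π/135) = sin²(π/135) ⇒ √(1−ρ_J²) = sin(π/135) = 0.0232690.
[ω*] 2 ÷ (1 + 0.0232690) = 2 ÷ 1.0232690 = 1.954520.
At ω = 1.954520 every |λ(B_ω)| = ω−1, so ρ_SOR = 0.954520.

ω* = 1.954520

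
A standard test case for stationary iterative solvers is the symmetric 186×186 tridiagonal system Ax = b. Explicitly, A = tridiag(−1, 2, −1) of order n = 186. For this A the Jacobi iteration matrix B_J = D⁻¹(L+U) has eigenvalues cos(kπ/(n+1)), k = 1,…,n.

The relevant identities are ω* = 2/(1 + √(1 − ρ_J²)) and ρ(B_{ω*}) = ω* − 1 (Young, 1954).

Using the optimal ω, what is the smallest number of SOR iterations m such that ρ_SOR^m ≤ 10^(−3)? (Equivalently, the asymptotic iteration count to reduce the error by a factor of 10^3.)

With n=186, ρ(Jacobi) = cos(π/187) = 0.9998589.
√(1−ρ_J²) = |sin(π/187)| = 0.0167992
[ω*] 2 ÷ (1 + 0.0167992) = 2 ÷ 1.0167992 = 1.9669567.
ρ_SOR = ω* − 1 = 1.9669567 − 1 = 0.9669567.
For 3 digits: m = 3·ln10 / (−ln 0.9669567) = 6.90776/0.0336016 = 205.578; round up → m = 206.

m = 206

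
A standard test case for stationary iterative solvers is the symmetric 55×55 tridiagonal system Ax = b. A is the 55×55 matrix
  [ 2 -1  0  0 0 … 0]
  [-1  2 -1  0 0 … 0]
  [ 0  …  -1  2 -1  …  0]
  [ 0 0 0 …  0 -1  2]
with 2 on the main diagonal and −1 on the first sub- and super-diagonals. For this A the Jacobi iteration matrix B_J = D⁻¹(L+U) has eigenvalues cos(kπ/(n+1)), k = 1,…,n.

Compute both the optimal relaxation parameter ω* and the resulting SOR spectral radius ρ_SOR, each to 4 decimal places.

ω* = 1.8938, ρ_SOR = 0.8938

With n=55, ρ(Jacobi) = cos(π/56) = 0.9984.
1 − cos²(π/56) = sin²(π/56) ⇒ √(1−ρ_J²) = sin(π/56) = 0.05607.
ω* = 2/(1 + 0.05607) = 2/1.05607 = 1.8938.
and ρ(B_{ω*}) = 1.8938 − 1 = 0.8938.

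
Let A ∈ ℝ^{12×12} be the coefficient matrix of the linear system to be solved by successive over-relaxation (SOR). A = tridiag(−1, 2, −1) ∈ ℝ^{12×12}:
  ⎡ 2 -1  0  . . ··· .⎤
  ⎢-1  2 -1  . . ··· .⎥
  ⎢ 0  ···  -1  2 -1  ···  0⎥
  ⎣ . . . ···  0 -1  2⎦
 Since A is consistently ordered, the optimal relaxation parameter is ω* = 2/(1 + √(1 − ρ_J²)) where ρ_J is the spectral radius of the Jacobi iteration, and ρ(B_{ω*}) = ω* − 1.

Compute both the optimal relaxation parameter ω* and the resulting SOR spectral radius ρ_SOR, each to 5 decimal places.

ω* = 1.61379, ρ_SOR = 0.61379

spectrum of D⁻¹(L+U) = {cos(kπ/13) : 1≤k≤12}; ρ_J = cos(π/13) = 0.97094.
√(1−ρ_J²) = |sin(π/13)| = 0.239316
Young: ω* = 2/(1+√(1−ρ_J²)) = 2/(1+0.239316) = 2/1.239316 = 1.61379.
At ω = 1.61379 every |λ(B_ω)| = ω−1, so ρ_SOR = 0.61379.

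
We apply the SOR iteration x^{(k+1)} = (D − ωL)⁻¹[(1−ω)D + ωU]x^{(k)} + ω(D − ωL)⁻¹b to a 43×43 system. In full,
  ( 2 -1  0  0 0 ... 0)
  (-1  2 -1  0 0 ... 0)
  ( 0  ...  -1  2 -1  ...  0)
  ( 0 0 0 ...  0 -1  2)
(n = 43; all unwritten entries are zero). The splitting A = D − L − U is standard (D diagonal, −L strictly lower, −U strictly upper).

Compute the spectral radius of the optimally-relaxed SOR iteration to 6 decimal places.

ρ_SOR = 0.866822

½·tridiag(1,0,1) at n=43: λ_k = cos(kπ/44); max |λ| at k=1 ⇒ ρ_J = cos(π/44) ≈ 0.997452.
√(1−ρ_J²) simplifies to sin(π/44) = 0.0713392.
ω* = 2/(1 + 0.0713392) = 2/1.0713392 = 1.866822.
At ω = 1.866822 every |λ(B_ω)| = ω−1, so ρ_SOR = 0.866822.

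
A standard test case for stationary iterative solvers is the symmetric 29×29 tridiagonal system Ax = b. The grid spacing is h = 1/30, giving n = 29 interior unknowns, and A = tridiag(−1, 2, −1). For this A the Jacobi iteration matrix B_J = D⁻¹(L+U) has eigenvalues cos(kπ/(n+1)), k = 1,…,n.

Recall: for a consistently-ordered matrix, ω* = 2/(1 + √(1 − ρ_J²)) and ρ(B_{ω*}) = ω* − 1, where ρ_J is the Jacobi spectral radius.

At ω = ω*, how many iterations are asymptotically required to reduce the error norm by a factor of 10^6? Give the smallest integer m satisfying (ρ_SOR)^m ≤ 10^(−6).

m = 66

n=29: λ(B_J) = 1 − λ(A)/2 = cos(kπ/30); k=1 gives ρ_J = 0.9945219.
1 − cos²(π/30) = sin²(π/30) ⇒ √(1−ρ_J²) = sin(π/30) = 0.1045285.
So ω* = 2/1.1045285 = 1.8107274 (Young).
ρ(B_{ω*}) = ω*−1 = 0.8107274
ρ_SOR^m ≤ 10^(−6) ⇔ m ≥ 6·ln10/(−ln 0.8107274) = 13.8155/0.209823 = 65.844; m = ⌈65.844⌉ = 66.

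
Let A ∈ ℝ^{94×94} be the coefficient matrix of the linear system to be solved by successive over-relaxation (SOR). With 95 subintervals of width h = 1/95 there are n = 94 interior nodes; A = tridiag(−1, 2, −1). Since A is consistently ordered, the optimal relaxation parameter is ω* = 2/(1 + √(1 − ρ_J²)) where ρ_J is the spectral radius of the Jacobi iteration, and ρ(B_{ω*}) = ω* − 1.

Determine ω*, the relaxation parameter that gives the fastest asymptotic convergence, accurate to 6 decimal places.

ω* = 1.935990

n=94: λ(B_J) = 1 − λ(A)/2 = cos(kπ/95); k=1 gives ρ_J = 0.999453.
√(1−ρ_J²) = |sin(π/95)| = 0.0330634
So ω* = 2/1.0330634 = 1.935990 (Young).
ρ_SOR = ω* − 1 = 1.935990 − 1 = 0.935990.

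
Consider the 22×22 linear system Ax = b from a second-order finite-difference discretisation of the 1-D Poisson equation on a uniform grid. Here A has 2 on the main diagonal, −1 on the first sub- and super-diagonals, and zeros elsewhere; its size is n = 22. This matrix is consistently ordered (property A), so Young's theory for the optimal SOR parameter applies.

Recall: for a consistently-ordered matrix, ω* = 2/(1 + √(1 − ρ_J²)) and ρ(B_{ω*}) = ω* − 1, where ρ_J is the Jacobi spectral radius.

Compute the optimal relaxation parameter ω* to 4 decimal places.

ω* = 1.7603

With n=22, ρ(Jacobi) = cos(π/23) = 0.9907.
√(1−ρ_J²) = |sin(π/23)| = 0.13617
So ω* = 2/1.13617 = 1.7603 (Young).
At ω = 1.7603 every |λ(B_ω)| = ω−1, so ρ_SOR = 0.7603.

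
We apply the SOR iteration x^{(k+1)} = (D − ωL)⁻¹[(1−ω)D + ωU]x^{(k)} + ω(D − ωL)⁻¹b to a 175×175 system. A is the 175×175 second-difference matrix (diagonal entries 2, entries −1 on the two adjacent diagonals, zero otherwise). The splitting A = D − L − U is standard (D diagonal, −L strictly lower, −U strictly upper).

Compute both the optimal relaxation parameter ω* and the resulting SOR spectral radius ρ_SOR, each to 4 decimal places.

ω* = 1.9649, ρ_SOR = 0.9649

With n=175, ρ(Jacobi) = cos(π/176) = 0.9998.
1 − cos²(π/176) = sin²(π/176) ⇒ √(1−ρ_J²) = sin(π/176) = 0.01785.
Young: ω* = 2/(1+√(1−ρ_J²)) = 2/(1+0.01785) = 2/1.01785 = 1.9649.
ρ_SOR = ω* − 1 ≈ 0.9649.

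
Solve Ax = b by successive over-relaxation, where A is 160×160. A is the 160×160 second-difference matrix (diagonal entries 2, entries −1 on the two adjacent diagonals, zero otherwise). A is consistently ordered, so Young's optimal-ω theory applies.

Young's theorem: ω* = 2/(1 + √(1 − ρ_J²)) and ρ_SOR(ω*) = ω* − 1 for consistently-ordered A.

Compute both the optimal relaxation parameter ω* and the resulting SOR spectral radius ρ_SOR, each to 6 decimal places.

B_J for the 160×160 system has eigenvalues cos(kπ/161); ρ_J = cos(π/161) = 0.999810.
1 − cos²(π/161) = sin²(π/161) ⇒ √(1−ρ_J²) = sin(π/161) = 0.0195118.
Young: ω* = 2/(1+√(1−ρ_J²)) = 2/(1+0.0195118) = 2/1.0195118 = 1.961723.
Hence ρ(B_{ω*}) = 1.961723 − 1 = 0.961723.

ω* = 1.961723, ρ_SOR = 0.961723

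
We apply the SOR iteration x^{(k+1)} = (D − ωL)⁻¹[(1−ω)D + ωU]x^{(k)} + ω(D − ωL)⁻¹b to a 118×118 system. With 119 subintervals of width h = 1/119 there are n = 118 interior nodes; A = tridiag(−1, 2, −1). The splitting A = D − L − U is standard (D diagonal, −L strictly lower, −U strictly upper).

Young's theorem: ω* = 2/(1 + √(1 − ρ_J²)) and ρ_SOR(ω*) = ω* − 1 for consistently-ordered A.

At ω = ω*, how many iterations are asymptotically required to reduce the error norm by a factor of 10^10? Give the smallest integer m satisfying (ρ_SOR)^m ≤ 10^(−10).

m = 437

½·tridiag(1,0,1) at n=118: λ_k = cos(kπ/119); max |λ| at k=1 ⇒ ρ_J = cos(π/119) ≈ 0.9996515.
root = sin(π/119) = 0.0263969  (since 1−cos² = sin²).
ω* = 2/(1 + 0.0263969) = 2/1.0263969 = 1.9485640.
and ρ(B_{ω*}) = 1.9485640 − 1 = 0.9485640.
For 10 digits: m = 10·ln10 / (−ln 0.9485640) = 23.0259/0.052806 = 436.047; round up → m = 437.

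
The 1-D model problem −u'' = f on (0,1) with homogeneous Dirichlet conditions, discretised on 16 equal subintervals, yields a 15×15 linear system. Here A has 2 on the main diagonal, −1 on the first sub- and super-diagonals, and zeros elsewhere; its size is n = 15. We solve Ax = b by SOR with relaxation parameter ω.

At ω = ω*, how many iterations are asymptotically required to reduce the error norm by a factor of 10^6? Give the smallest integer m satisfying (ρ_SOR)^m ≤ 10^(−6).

m = 35

spectrum of D⁻¹(L+U) = {cos(kπ/16) : 1≤k≤15}; ρ_J = cos(π/16) = 0.9807853.
root = sin(π/16) = 0.1950903  (since 1−cos² = sin²).
ω* = 2/(1+0.1950903) = 1.6735137
and ρ(B_{ω*}) = 1.6735137 − 1 = 0.6735137.
Need (0.6735137)^m ≤ 10^(−6): m ≥ 6·ln10/|ln 0.6735137| = 13.8155/0.395247 = 34.954 ⇒ m = 35.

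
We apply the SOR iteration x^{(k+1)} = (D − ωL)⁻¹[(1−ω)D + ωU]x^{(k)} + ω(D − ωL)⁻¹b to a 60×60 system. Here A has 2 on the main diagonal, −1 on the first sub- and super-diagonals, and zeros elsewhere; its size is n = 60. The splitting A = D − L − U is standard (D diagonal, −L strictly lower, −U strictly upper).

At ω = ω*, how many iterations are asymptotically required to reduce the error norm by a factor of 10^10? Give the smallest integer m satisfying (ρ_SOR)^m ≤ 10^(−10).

With n=60, ρ(Jacobi) = cos(π/61) = 0.9986741.
√(1−ρ_J²) simplifies to sin(π/61) = 0.0514788.
Then 2/(1+√(1−ρ_J²)) = 2/(1+0.0514788); ω* = 2/1.0514788 = 1.9020830.
[ρ_SOR] ω* − 1 = 0.9020830.
ρ_SOR^m ≤ 10^(−10) ⇔ m ≥ 10·ln10/(−ln 0.9020830) = 23.0259/0.103049 = 223.446; m = ⌈223.446⌉ = 224.

m = 224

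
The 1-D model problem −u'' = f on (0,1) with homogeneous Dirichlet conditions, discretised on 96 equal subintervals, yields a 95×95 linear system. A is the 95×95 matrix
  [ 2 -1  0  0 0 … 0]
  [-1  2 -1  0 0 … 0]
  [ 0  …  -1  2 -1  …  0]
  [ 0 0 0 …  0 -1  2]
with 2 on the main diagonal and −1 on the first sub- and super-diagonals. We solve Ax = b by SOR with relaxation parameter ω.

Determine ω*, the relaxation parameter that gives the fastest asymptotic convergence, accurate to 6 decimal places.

spectrum of D⁻¹(L+U) = {cos(kπ/96) : 1≤k≤95}; ρ_J = cos(π/96) = 0.999465.
root = sin(π/96) = 0.0327191  (since 1−cos² = sin²).
[ω*] 2 ÷ (1 + 0.0327191) = 2 ÷ 1.0327191 = 1.936635.
At ω = 1.936635 every |λ(B_ω)| = ω−1, so ρ_SOR = 0.936635.

ω* = 1.936635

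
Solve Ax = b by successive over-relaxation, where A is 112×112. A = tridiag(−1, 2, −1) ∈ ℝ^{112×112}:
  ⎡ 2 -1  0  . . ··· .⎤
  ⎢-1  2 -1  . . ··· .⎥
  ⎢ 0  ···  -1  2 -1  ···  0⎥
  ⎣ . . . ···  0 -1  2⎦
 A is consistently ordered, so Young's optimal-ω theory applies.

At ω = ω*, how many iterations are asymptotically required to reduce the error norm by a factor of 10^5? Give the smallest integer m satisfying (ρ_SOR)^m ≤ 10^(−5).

ρ_J = max_k |cos(kπ/113)| = cos(π/113) = 0.9996136
root = sin(π/113) = 0.0277981  (since 1−cos² = sin²).
Then 2/(1+√(1−ρ_J²)) = 2/(1+0.0277981); ω* = 2/1.0277981 = 1.9459075.
At ω = 1.9459075 every |λ(B_ω)| = ω−1, so ρ_SOR = 0.9459075.
m ≥ 5·ln10 / (−ln 0.9459075) = 207.027; smallest integer m = 208.

m = 208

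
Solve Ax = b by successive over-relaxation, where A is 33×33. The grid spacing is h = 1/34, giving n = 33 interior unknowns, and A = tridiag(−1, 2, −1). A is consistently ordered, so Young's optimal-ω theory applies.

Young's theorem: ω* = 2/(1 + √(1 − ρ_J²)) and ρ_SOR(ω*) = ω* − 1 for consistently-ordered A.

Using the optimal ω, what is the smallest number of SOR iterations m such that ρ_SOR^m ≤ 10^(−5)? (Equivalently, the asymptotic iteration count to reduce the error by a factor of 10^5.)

m = 63

[ρ_J] n=33: ρ(B_J) = cos(π/(n+1)) = cos(π/34) = 0.9957342.
root = sin(π/34) = 0.0922684  (since 1−cos² = sin²).
So ω* = 2/1.0922684 = 1.8310518 (Young).
[ρ_SOR] ω* − 1 = 0.8310518.
For 5 digits: m = 5·ln10 / (−ln 0.8310518) = 11.5129/0.185063 = 62.211; round up → m = 63.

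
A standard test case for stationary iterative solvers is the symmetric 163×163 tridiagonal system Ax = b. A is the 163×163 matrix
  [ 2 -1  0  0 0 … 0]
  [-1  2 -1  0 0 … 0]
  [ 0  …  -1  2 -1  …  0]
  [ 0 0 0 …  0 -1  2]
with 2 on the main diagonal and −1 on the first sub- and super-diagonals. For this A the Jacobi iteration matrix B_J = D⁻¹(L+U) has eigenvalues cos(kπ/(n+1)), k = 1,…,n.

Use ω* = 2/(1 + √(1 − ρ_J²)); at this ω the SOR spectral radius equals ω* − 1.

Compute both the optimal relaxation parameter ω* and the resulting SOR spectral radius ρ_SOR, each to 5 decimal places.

spectrum of D⁻¹(L+U) = {cos(kπ/164) : 1≤k≤163}; ρ_J = cos(π/164) = 0.99982.
√(1−ρ_J²) = |sin(π/164)| = 0.019155
ω* = 2 / (1 + 0.019155) = 2 / 1.019155 ≈ 1.96241.
ρ_SOR = ω* − 1 = 1.96241 − 1 = 0.96241.

ω* = 1.96241, ρ_SOR = 0.96241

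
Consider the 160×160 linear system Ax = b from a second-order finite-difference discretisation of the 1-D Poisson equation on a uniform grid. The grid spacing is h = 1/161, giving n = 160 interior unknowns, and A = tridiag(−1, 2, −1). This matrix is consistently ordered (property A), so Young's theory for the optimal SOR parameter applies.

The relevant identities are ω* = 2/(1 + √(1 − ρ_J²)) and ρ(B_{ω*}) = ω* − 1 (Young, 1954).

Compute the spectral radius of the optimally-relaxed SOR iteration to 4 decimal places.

B_J for the 160×160 system has eigenvalues cos(kπ/161); ρ_J = cos(π/161) = 0.9998.
1 − cos²(π/161) = sin²(π/161) ⇒ √(1−ρ_J²) = sin(π/161) = 0.01951.
So ω* = 2/1.01951 = 1.9617 (Young).
and ρ(B_{ω*}) = 1.9617 − 1 = 0.9617.

ρ_SOR = 0.9617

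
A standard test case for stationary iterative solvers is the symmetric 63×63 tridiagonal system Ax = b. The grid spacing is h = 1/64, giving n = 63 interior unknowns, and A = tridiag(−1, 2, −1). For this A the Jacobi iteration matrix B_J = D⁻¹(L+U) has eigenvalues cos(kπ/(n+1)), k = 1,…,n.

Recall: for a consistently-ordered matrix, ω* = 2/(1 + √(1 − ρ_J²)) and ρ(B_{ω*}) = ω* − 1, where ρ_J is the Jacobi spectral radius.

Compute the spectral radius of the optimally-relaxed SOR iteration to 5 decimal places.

ρ_SOR = 0.90645

n=63: λ(B_J) = 1 − λ(A)/2 = cos(kπ/64); k=1 gives ρ_J = 0.99880.
√(1−ρ_J²) simplifies to sin(π/64) = 0.049068.
[ω*] 2 ÷ (1 + 0.049068) = 2 ÷ 1.049068 = 1.90645.
At ω = 1.90645 every |λ(B_ω)| = ω−1, so ρ_SOR = 0.90645.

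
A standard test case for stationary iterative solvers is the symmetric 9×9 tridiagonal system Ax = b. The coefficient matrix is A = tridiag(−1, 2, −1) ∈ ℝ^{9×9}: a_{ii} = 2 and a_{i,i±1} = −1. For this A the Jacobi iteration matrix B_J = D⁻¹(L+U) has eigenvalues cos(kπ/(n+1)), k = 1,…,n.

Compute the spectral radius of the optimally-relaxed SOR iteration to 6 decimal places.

n=9: λ(B_J) = 1 − λ(A)/2 = cos(kπ/10); k=1 gives ρ_J = 0.951057.
√(1−ρ_J²) simplifies to sin(π/10) = 0.3090170.
[ω*] 2 ÷ (1 + 0.3090170) = 2 ÷ 1.3090170 = 1.527864.
ρ(B_{ω*}) = ω*−1 = 0.527864

ρ_SOR = 0.527864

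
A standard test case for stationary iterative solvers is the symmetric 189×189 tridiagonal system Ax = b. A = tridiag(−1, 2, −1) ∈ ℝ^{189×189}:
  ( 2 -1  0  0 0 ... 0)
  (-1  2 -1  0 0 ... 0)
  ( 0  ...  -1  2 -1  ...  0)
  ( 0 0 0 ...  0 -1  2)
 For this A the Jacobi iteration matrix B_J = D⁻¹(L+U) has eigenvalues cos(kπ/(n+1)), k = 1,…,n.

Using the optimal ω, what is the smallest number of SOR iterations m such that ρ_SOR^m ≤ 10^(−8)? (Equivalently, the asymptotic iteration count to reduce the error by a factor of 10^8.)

ρ_J = max_k |cos(kπ/190)| = cos(π/190) = 0.9998633
√(1−ρ_J²) simplifies to sin(π/190) = 0.0165339.
So ω* = 2/1.0165339 = 1.9674700 (Young).
ρ_SOR = ω* − 1 ≈ 0.9674700.
(0.9674700)^m ≤ 10^{−8}  ⇒  m·ln(0.9674700) ≤ −8·ln10  ⇒  m ≥ 557.006  ⇒  m = 558

m = 558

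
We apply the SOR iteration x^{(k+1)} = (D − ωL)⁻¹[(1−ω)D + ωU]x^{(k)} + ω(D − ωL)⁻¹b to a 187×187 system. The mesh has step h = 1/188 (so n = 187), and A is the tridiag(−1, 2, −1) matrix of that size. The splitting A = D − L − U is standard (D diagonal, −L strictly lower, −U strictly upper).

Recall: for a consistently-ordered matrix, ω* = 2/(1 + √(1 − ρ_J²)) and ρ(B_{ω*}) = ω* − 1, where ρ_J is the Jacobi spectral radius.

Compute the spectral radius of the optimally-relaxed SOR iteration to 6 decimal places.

With n=187, ρ(Jacobi) = cos(π/188) = 0.999860.
√(1−ρ_J²) simplifies to sin(π/188) = 0.0167098.
ω* = 2 / (1 + 0.0167098) = 2 / 1.0167098 ≈ 1.967130.
Hence ρ(B_{ω*}) = 1.967130 − 1 = 0.967130.

ρ_SOR = 0.967130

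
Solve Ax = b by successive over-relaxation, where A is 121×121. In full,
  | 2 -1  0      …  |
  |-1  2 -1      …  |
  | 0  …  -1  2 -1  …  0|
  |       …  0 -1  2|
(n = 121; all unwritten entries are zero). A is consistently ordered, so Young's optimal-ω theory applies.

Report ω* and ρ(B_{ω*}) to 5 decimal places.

spectrum of D⁻¹(L+U) = {cos(kπ/122) : 1≤k≤121}; ρ_J = cos(π/122) = 0.99967.
root = sin(π/122) = 0.025748  (since 1−cos² = sin²).
Young: ω* = 2/(1+√(1−ρ_J²)) = 2/(1+0.025748) = 2/1.025748 = 1.94980.
and ρ(B_{ω*}) = 1.94980 − 1 = 0.94980.

ω* = 1.94980, ρ_SOR = 0.94980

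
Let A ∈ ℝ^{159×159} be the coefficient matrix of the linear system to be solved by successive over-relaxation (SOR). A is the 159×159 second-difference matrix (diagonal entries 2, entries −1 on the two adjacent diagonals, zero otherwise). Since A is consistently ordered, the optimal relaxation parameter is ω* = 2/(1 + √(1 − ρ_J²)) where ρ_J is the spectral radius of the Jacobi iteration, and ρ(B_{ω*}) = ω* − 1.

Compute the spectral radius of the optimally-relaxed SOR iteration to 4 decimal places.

ρ_J = max_k |cos(kπ/160)| = cos(π/160) = 0.9998
√(1−ρ_J²) = |sin(π/160)| = 0.01963
[ω*] 2 ÷ (1 + 0.01963) = 2 ÷ 1.01963 = 1.9615.
At ω = 1.9615 every |λ(B_ω)| = ω−1, so ρ_SOR = 0.9615.

ρ_SOR = 0.9615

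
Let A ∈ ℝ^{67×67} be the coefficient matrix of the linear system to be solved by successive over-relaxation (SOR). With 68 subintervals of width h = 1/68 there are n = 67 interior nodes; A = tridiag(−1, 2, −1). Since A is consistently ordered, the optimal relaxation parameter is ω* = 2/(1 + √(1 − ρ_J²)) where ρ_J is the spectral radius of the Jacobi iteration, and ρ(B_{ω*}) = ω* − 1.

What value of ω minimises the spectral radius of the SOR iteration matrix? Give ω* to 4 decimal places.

With n=67, ρ(Jacobi) = cos(π/68) = 0.9989.
√(1−ρ_J²) simplifies to sin(π/68) = 0.04618.
So ω* = 2/1.04618 = 1.9117 (Young).
and ρ(B_{ω*}) = 1.9117 − 1 = 0.9117.

ω* = 1.9117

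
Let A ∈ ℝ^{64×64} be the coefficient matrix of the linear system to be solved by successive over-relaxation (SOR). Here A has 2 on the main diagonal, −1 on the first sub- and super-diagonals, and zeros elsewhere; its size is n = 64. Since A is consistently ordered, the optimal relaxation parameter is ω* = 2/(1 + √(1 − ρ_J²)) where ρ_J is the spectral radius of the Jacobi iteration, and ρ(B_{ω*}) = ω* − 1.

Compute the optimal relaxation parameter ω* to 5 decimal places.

n=64: λ(B_J) = 1 − λ(A)/2 = cos(kπ/65); k=1 gives ρ_J = 0.99883.
√(1−ρ_J²) simplifies to sin(π/65) = 0.048313.
Then 2/(1+√(1−ρ_J²)) = 2/(1+0.048313); ω* = 2/1.048313 = 1.90783.
ρ_SOR = ω* − 1 ≈ 0.90783.

ω* = 1.90783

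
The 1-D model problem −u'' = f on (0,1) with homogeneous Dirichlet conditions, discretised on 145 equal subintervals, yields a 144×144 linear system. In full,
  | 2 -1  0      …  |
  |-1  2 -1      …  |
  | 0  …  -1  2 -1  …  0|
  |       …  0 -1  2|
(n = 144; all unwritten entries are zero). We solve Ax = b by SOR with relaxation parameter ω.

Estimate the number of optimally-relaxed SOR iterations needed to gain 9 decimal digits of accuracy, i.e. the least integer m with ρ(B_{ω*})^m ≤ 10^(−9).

½·tridiag(1,0,1) at n=144: λ_k = cos(kπ/145); max |λ| at k=1 ⇒ ρ_J = cos(π/145) ≈ 0.9997653.
√(1 − cos²(π/145)) = sin(π/145) ≈ 0.0216645.
So ω* = 2/1.0216645 = 1.9575898 (Young).
At ω = 1.9575898 every |λ(B_ω)| = ω−1, so ρ_SOR = 0.9575898.
(0.9575898)^m ≤ 10^{−9}  ⇒  m·ln(0.9575898) ≤ −9·ln10  ⇒  m ≥ 478.203  ⇒  m = 479

m = 479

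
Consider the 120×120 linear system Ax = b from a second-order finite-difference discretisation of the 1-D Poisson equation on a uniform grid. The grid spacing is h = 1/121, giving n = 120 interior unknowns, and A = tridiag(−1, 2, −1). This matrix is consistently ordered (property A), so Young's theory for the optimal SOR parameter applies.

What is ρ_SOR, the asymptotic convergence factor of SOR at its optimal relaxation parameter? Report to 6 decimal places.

With n=120, ρ(Jacobi) = cos(π/121) = 0.999663.
√(1 − cos²(π/121)) = sin(π/121) ≈ 0.0259607.
[ω*] 2 ÷ (1 + 0.0259607) = 2 ÷ 1.0259607 = 1.949392.
Hence ρ(B_{ω*}) = 1.949392 − 1 = 0.949392.

ρ_SOR = 0.949392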